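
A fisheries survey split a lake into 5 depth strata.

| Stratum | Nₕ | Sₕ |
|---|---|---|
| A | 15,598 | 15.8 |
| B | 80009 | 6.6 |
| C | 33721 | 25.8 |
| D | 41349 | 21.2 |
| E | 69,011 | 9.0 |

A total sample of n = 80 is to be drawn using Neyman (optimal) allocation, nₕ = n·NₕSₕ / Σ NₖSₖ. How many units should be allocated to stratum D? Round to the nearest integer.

22

A: NₕSₕ = 15598·15.8 = 246448.4
B: NₕSₕ = 80009·6.6 = 528059.4
C: NₕSₕ = 33721·25.8 = 870001.8
D: NₕSₕ = 41349·21.2 = 876598.8
E: NₕSₕ = 69011·9.0 = 621099
Σ NₕSₕ = 3142207.4.
n_D = 80·876598.8/3142207.4 = 22.318... → 22.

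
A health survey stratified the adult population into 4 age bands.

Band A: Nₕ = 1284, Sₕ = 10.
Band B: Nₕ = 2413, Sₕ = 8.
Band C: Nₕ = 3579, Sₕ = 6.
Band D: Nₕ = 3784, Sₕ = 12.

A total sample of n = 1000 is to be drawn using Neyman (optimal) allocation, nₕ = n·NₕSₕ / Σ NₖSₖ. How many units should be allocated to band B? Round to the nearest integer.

195

Σ NₕSₕ = 1284·10 + 2413·8 + 3579·6 + 3784·12 = 99026.
Share for B: 19304/99026 = 0.19494.
n_B = 1000 × 0.19494 = 194.939... → 195.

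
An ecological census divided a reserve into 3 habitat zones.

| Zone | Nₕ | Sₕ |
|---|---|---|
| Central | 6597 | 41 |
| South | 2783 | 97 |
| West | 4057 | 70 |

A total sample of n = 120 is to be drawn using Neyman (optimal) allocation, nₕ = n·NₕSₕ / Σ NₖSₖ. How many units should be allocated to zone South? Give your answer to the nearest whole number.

Σ NₕSₕ = 6597·41 + 2783·97 + 4057·70 = 824418.
Share for South: 269951/824418 = 0.32744.
n_South = 120 × 0.32744 = 39.293... → 39.

39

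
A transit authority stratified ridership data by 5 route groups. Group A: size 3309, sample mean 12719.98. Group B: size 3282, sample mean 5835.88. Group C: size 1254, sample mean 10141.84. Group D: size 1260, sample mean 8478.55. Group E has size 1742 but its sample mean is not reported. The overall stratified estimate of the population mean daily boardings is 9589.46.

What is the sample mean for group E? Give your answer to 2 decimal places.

N = 3309 + 3282 + 1254 + 1260 + 1742 = 10847.
Overall total = μ·N = 9589.46·10847 = 104016872.62.
Subtract the known strata: 3309·12719.98 + 3282·5835.88 + 1254·10141.84 + 1260·8478.55 = 84644612.34.
Remaining total for group E: 104016872.62 − 84644612.34 = 19372260.28.
Divide by its size: 19372260.28 / 1742 = 11120.7005... → 11120.70.

11120.70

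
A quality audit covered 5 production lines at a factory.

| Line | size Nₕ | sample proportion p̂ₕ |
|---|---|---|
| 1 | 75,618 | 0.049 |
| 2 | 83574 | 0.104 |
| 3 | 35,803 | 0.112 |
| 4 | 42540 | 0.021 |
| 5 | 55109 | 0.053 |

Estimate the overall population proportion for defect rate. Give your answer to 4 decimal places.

0.0691

Wₕ = Nₕ/N with N = 292644: 0.2584, 0.2856, 0.1223, 0.1454, 0.1883.
p̂_st = 0.2584·0.049 + 0.2856·0.104 + 0.1223·0.112 + 0.1454·0.021 + 0.1883·0.053 ≈ 0.069098... → 0.0691.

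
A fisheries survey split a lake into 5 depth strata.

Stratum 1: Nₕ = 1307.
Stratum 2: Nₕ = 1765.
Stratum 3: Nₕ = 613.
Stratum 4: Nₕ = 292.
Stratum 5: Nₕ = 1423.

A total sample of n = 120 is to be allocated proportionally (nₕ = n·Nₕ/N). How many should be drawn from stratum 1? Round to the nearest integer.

29

Share of stratum 1 = 1307/5400 = 0.24204.
Allocate 120 × 0.24204 = 29.044... → 29.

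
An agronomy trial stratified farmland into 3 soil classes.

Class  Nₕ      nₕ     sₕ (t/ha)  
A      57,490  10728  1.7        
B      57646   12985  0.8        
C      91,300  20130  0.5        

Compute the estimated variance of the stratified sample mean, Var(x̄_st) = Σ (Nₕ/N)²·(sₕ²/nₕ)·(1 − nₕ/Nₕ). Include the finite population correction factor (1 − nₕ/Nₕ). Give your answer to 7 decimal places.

N = 206436; Wₕ = Nₕ/N.
class A: (57490/206436)²·1.7²/10728·(1 − 10728/57490) = 0.0000169939
class B: (57646/206436)²·0.8²/12985·(1 − 12985/57646) = 0.0000029776
class C: (91300/206436)²·0.5²/20130·(1 − 20130/91300) = 0.0000018936
Sum = 0.0000218651 → 0.0000219.

0.0000219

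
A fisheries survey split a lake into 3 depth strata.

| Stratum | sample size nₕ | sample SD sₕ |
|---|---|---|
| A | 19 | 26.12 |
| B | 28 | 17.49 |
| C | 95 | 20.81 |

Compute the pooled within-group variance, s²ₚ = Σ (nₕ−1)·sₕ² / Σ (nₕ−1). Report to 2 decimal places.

Degrees of freedom: 18 + 27 + 94 = 139.
Σ(nₕ−1)sₕ² = 18·682.2544 + 27·305.9001 + 94·433.0561 = 61247.1553.
s²ₚ = 61247.1553 / 139 = 440.6270... → 440.63.

440.63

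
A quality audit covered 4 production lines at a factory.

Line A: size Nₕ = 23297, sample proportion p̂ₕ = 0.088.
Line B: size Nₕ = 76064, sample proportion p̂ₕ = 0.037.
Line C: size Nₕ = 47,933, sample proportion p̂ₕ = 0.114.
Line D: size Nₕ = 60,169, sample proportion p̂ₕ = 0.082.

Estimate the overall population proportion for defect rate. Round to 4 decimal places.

N = 23297 + 76064 + 47933 + 60169 = 207463.
Overall proportion = Σ (Nₕ/N)·p̂ₕ.
Σ Nₕp̂ₕ = 2050.136 + 2814.368 + 5464.362 + 4933.858 = 15262.724.
15262.724 / 207463 = 0.073568... → 0.0736.

0.0736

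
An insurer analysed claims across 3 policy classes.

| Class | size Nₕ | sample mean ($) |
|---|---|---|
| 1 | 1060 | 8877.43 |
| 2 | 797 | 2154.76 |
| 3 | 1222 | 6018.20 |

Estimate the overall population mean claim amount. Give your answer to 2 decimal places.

6002.49

N = 3079; weights Wₕ = Nₕ/N = (0.3443, 0.2589, 0.3969).
x̄_st = Σ Wₕ·x̄ₕ = 0.3443·8877.43 + 0.2589·2154.76 + 0.3969·6018.20 ≈ 6002.4878...
→ 6002.49.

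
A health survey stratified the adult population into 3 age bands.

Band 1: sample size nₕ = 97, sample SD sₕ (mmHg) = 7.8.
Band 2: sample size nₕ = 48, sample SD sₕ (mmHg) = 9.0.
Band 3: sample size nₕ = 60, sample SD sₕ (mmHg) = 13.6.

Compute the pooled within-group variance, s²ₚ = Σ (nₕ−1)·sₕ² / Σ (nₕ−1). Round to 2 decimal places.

101.78

1: (97−1)·7.8² = 96·60.84 = 5840.64
2: (48−1)·9.0² = 47·81 = 3807
3: (60−1)·13.6² = 59·184.96 = 10912.64
Numerator = 20560.28; denominator = Σ(nₕ−1) = 202.
s²ₚ = 20560.28/202 = 101.7836... → 101.78.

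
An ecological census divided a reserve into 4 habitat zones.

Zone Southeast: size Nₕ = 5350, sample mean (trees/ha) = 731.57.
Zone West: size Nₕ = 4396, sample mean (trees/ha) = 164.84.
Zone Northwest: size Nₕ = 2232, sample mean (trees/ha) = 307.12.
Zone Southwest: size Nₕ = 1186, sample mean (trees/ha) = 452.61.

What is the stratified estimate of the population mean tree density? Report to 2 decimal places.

N = 13164; weights Wₕ = Nₕ/N = (0.4064, 0.3339, 0.1696, 0.0901).
x̄_st = Σ Wₕ·x̄ₕ = 0.4064·731.57 + 0.3339·164.84 + 0.1696·307.12 + 0.0901·452.61 ≈ 445.2160...
→ 445.22.

445.22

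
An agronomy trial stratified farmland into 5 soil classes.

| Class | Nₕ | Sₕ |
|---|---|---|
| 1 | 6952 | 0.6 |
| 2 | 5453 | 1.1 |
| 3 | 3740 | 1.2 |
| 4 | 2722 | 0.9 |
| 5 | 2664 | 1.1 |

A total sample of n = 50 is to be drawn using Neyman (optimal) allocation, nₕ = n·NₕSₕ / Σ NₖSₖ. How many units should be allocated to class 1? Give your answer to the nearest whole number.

10

Σ NₕSₕ = 6952·0.6 + 5453·1.1 + 3740·1.2 + 2722·0.9 + 2664·1.1 = 20037.7.
Share for 1: 4171.2/20037.7 = 0.20817.
n_1 = 50 × 0.20817 = 10.408... → 10.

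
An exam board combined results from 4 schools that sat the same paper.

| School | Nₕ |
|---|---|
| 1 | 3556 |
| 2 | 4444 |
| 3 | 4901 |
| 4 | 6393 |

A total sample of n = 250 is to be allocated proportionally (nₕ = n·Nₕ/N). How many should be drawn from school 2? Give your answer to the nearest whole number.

N = 3556 + 4444 + 4901 + 6393 = 19294.
n_2 = 250·4444/19294 = 57.583... → 58.

58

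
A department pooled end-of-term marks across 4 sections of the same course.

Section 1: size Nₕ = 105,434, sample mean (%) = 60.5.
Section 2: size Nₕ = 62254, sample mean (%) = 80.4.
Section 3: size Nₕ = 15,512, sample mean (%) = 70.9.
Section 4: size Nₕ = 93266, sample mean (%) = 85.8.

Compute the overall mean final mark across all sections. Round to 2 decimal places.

N = 276466; weights Wₕ = Nₕ/N = (0.3814, 0.2252, 0.0561, 0.3374).
x̄_st = Σ Wₕ·x̄ₕ = 0.3814·60.5 + 0.2252·80.4 + 0.0561·70.9 + 0.3374·85.8 ≈ 74.0995...
→ 74.10.

74.10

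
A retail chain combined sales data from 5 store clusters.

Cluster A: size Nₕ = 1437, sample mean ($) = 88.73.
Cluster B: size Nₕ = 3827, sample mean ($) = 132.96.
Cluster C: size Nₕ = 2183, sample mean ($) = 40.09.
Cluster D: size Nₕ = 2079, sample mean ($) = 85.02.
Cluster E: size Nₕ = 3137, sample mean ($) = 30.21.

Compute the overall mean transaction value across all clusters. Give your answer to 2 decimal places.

x̄_st = (Σ Nₕx̄ₕ) / (Σ Nₕ) = (1437·88.73 + 3827·132.96 + 2183·40.09 + 2079·85.02 + 3137·30.21) / 12663
= 995384.75 / 12663 = 78.6058... → 78.61.

78.61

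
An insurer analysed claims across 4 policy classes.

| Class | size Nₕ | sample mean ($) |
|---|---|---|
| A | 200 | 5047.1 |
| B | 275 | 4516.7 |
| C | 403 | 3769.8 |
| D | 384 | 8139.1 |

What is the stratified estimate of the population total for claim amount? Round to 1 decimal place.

A: 200·5047.1 = 1009420
B: 275·4516.7 = 1242092.5
C: 403·3769.8 = 1519229.4
D: 384·8139.1 = 3125414.4
τ̂ = Σ Nₕx̄ₕ = 6896156.3.

6896156.3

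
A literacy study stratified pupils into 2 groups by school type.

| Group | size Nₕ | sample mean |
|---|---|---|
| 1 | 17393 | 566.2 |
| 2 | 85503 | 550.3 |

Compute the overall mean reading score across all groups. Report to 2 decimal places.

552.99

x̄_st = (Σ Nₕx̄ₕ) / (Σ Nₕ) = (17393·566.2 + 85503·550.3) / 102896
= 56900217.5 / 102896 = 552.9877... → 552.99.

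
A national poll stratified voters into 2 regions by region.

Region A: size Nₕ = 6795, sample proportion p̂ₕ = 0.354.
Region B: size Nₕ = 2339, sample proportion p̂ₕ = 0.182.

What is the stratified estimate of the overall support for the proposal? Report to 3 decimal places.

Wₕ = Nₕ/N with N = 9134: 0.7439, 0.2561.
p̂_st = 0.7439·0.354 + 0.2561·0.182 ≈ 0.30995... → 0.310.

0.310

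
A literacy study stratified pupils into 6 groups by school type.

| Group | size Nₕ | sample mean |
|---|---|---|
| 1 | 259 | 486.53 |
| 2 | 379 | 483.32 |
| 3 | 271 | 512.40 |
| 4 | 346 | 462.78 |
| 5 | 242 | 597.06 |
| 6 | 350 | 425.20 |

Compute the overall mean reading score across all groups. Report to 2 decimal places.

x̄_st = (Σ Nₕx̄ₕ) / (Σ Nₕ) = (259·486.53 + 379·483.32 + 271·512.40 + 346·462.78 + 242·597.06 + 350·425.20) / 1847
= 901480.35 / 1847 = 488.0782... → 488.08.

488.08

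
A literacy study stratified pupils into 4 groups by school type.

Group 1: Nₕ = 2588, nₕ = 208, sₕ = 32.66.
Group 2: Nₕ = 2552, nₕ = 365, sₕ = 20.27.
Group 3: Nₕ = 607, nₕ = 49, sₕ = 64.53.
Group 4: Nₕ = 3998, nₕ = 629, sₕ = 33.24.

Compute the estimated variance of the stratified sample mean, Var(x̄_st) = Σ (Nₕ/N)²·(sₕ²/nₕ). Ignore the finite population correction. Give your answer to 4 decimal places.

1.0643

N = 9745; Wₕ = Nₕ/N.
group 1: (2588/9745)²·32.66²/208 = 0.3616878
group 2: (2552/9745)²·20.27²/365 = 0.0771991
group 3: (607/9745)²·64.53²/49 = 0.3297167
group 4: (3998/9745)²·33.24²/629 = 0.2956605
Sum = 1.0642641 → 1.0643.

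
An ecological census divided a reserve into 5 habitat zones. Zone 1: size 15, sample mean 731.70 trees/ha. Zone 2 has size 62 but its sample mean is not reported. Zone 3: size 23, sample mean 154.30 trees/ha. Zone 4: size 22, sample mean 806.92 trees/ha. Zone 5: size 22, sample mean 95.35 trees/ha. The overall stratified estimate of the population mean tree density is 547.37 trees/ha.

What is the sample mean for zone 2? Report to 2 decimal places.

716.89

N = 15 + 62 + 23 + 22 + 22 = 144.
Overall total = μ·N = 547.37·144 = 78821.28.
Subtract the known strata: 15·731.70 + 23·154.30 + 22·806.92 + 22·95.35 = 34374.34.
Remaining total for zone 2: 78821.28 − 34374.34 = 44446.94.
Divide by its size: 44446.94 / 62 = 716.8861... → 716.89.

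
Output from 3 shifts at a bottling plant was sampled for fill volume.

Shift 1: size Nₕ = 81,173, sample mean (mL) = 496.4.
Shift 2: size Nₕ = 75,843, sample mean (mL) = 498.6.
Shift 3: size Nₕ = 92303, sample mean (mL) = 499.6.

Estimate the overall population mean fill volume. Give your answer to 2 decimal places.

N = 81173 + 75843 + 92303 = 249319.
The stratified mean weights each stratum mean by its population share Nₕ/N.
Σ Nₕx̄ₕ = 81173·496.4 + 75843·498.6 + 92303·499.6 = 40294277.2 + 37815319.8 + 46114578.8 = 124224175.8.
Divide by N: 124224175.8 / 249319 = 498.2539... → 498.25.

498.25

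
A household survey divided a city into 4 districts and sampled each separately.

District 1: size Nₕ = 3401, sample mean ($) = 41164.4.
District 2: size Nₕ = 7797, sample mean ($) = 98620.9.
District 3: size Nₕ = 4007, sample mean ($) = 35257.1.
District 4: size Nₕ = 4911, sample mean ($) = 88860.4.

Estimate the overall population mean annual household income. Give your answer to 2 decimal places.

N = 20116; weights Wₕ = Nₕ/N = (0.1691, 0.3876, 0.1992, 0.2441).
x̄_st = Σ Wₕ·x̄ₕ = 0.1691·41164.4 + 0.3876·98620.9 + 0.1992·35257.1 + 0.2441·88860.4 ≈ 73902.1627...
→ 73902.16.

73902.16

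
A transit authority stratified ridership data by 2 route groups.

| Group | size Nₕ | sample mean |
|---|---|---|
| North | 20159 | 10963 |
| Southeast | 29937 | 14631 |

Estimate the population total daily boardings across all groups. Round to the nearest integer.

Population total = Σ Nₕ·x̄ₕ (each stratum's size times its mean).
20159·10963 + 29937·14631 = 221003117 + 438008247 = 659011364.

659011364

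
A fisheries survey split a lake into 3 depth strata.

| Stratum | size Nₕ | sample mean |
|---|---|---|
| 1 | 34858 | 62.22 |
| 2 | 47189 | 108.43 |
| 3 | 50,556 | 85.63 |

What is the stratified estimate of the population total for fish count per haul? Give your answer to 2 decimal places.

Population total = Σ Nₕ·x̄ₕ (each stratum's size times its mean).
34858·62.22 + 47189·108.43 + 50556·85.63 = 2168864.76 + 5116703.27 + 4329110.28 = 11614678.31.

11614678.31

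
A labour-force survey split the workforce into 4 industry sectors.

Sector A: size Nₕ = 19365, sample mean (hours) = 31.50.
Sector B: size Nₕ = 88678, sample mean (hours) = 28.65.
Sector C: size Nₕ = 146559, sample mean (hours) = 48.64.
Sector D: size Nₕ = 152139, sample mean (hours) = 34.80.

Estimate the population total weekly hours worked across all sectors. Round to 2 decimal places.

15573689.16

A: 19365·31.50 = 609997.5
B: 88678·28.65 = 2540624.7
C: 146559·48.64 = 7128629.76
D: 152139·34.80 = 5294437.2
τ̂ = Σ Nₕx̄ₕ = 15573689.16.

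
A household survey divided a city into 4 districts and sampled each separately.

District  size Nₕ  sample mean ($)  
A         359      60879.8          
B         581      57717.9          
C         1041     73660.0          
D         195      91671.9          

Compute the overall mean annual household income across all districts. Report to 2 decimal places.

68909.02

x̄_st = (Σ Nₕx̄ₕ) / (Σ Nₕ) = (359·60879.8 + 581·57717.9 + 1041·73660.0 + 195·91671.9) / 2176
= 149946028.6 / 2176 = 68909.0205... → 68909.02.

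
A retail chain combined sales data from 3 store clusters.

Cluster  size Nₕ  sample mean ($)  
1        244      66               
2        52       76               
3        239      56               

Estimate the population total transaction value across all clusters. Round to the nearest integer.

Population total = Σ Nₕ·x̄ₕ (each stratum's size times its mean).
244·66 + 52·76 + 239·56 = 16104 + 3952 + 13384 = 33440.

33440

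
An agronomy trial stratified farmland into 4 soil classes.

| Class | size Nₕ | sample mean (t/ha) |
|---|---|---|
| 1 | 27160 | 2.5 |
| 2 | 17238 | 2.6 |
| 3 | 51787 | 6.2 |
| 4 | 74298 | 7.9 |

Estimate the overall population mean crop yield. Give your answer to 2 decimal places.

5.99

N = 27160 + 17238 + 51787 + 74298 = 170483.
Weight each subgroup mean by Nₕ/N and sum.
Σ Nₕx̄ₕ = 27160·2.5 + 17238·2.6 + 51787·6.2 + 74298·7.9 = 67900 + 44818.8 + 321079.4 + 586954.2 = 1020752.4.
Divide by N: 1020752.4 / 170483 = 5.9874... → 5.99.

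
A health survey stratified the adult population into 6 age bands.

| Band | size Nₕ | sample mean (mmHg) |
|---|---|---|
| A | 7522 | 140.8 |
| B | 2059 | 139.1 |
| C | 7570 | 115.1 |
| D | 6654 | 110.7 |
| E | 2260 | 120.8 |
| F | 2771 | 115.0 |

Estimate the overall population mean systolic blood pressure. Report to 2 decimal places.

122.94

x̄_st = (Σ Nₕx̄ₕ) / (Σ Nₕ) = (7522·140.8 + 2059·139.1 + 7570·115.1 + 6654·110.7 + 2260·120.8 + 2771·115.0) / 28836
= 3545082.3 / 28836 = 122.9395... → 122.94.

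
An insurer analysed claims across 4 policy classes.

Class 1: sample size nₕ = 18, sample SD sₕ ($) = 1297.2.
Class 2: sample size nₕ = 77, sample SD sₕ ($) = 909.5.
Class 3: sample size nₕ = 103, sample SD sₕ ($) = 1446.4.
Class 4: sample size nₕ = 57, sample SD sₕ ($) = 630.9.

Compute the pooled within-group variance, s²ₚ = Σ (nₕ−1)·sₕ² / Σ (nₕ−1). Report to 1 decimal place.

1303403.3

Degrees of freedom: 17 + 76 + 102 + 56 = 251.
Σ(nₕ−1)sₕ² = 17·1682727.84 + 76·827190.25 + 102·2092072.96 + 56·398034.81 = 327154223.56.
s²ₚ = 327154223.56 / 251 = 1303403.281... → 1303403.3.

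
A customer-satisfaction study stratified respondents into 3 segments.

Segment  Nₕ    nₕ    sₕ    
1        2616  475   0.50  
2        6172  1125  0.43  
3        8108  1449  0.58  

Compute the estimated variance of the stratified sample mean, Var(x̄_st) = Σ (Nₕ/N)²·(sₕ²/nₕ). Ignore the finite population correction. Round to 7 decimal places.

N = 16896; Wₕ = Nₕ/N.
segment 1: (2616/16896)²·0.50²/475 = 0.0000126169
segment 2: (6172/16896)²·0.43²/1125 = 0.0000219315
segment 3: (8108/16896)²·0.58²/1449 = 0.0000534623
Sum = 0.0000880107 → 0.0000880.

0.0000880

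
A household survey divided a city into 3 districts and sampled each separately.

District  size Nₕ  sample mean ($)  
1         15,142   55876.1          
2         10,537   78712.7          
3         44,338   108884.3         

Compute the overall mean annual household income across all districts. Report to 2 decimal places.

N = 15142 + 10537 + 44338 = 70017.
The stratified mean weights each stratum mean by its population share Nₕ/N.
Σ Nₕx̄ₕ = 15142·55876.1 + 10537·78712.7 + 44338·108884.3 = 846075906.2 + 829395719.9 + 4827712093.4 = 6503183719.5.
Divide by N: 6503183719.5 / 70017 = 92880.0680... → 92880.07.

92880.07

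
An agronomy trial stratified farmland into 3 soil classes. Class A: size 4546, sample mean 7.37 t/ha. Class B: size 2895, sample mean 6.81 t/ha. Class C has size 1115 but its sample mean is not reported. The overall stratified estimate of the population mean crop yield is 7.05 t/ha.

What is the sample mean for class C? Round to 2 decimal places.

Σ Nₕx̄ₕ = N·μ, so 1115·x̄_C = 8556·7.05 − (4546·7.37 + 2895·6.81).
= 60319.8 − 53218.97 = 7100.83.
x̄_C = 7100.83 / 1115 = 6.3685... → 6.37.

6.37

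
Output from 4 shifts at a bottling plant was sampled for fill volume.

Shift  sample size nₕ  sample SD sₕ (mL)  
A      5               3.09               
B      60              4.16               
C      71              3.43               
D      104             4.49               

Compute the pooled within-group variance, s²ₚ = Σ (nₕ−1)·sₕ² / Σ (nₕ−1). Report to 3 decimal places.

16.777

A: (5−1)·3.09² = 4·9.5481 = 38.1924
B: (60−1)·4.16² = 59·17.3056 = 1021.0304
C: (71−1)·3.43² = 70·11.7649 = 823.543
D: (104−1)·4.49² = 103·20.1601 = 2076.4903
Numerator = 3959.2561; denominator = Σ(nₕ−1) = 236.
s²ₚ = 3959.2561/236 = 16.77651... → 16.777.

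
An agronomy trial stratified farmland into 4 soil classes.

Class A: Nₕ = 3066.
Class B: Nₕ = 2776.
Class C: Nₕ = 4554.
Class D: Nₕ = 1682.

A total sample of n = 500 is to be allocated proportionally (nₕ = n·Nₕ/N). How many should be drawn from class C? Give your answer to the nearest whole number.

189

N = 3066 + 2776 + 4554 + 1682 = 12078.
n_C = 500·4554/12078 = 188.525... → 189.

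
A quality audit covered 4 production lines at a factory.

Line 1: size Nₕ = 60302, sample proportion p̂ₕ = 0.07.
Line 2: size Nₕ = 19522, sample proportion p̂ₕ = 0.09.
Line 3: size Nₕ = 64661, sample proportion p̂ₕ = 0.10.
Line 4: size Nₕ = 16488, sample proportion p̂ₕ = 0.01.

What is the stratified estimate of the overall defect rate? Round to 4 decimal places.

N = 60302 + 19522 + 64661 + 16488 = 160973.
Overall proportion = Σ (Nₕ/N)·p̂ₕ.
Σ Nₕp̂ₕ = 4221.14 + 1756.98 + 6466.1 + 164.88 = 12609.1.
12609.1 / 160973 = 0.078331... → 0.0783.

0.0783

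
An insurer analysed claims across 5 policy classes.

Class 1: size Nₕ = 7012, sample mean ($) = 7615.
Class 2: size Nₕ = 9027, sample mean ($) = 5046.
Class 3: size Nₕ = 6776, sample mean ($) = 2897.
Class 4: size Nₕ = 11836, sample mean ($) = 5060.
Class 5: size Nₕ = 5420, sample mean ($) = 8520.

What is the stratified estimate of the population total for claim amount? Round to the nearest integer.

1: 7012·7615 = 53396380
2: 9027·5046 = 45550242
3: 6776·2897 = 19630072
4: 11836·5060 = 59890160
5: 5420·8520 = 46178400
τ̂ = Σ Nₕx̄ₕ = 224645254.

224645254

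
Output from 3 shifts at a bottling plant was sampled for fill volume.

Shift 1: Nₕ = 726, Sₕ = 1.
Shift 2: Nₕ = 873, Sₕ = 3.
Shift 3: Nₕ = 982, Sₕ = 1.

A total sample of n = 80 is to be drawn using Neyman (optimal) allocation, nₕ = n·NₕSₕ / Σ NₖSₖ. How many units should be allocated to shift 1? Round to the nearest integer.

13

1: NₕSₕ = 726·1 = 726
2: NₕSₕ = 873·3 = 2619
3: NₕSₕ = 982·1 = 982
Σ NₕSₕ = 4327.
n_1 = 80·726/4327 = 13.423... → 13.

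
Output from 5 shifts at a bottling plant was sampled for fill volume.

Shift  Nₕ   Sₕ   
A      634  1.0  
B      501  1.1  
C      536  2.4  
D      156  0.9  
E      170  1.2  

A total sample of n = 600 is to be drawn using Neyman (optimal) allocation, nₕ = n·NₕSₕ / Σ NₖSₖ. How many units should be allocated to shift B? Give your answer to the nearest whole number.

117

A: NₕSₕ = 634·1.0 = 634
B: NₕSₕ = 501·1.1 = 551.1
C: NₕSₕ = 536·2.4 = 1286.4
D: NₕSₕ = 156·0.9 = 140.4
E: NₕSₕ = 170·1.2 = 204
Σ NₕSₕ = 2815.9.
n_B = 600·551.1/2815.9 = 117.426... → 117.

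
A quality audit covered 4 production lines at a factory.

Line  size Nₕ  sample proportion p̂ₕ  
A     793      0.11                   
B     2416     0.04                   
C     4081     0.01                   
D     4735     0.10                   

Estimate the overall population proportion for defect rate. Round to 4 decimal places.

N = 793 + 2416 + 4081 + 4735 = 12025.
Overall proportion = Σ (Nₕ/N)·p̂ₕ.
Σ Nₕp̂ₕ = 87.23 + 96.64 + 40.81 + 473.5 = 698.18.
698.18 / 12025 = 0.058061... → 0.0581.

0.0581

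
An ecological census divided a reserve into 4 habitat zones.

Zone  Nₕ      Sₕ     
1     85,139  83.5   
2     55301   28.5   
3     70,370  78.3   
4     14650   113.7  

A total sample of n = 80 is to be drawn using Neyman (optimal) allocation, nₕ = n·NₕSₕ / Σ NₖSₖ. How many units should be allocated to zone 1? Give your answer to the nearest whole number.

1: NₕSₕ = 85139·83.5 = 7109106.5
2: NₕSₕ = 55301·28.5 = 1576078.5
3: NₕSₕ = 70370·78.3 = 5509971
4: NₕSₕ = 14650·113.7 = 1665705
Σ NₕSₕ = 15860861.
n_1 = 80·7109106.5/15860861 = 35.857... → 36.

36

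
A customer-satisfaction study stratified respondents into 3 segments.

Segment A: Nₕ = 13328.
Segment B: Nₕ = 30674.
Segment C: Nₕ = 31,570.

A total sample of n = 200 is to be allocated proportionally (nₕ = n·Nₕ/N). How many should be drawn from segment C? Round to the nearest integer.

Share of segment C = 31570/75572 = 0.41775.
Allocate 200 × 0.41775 = 83.549... → 84.

84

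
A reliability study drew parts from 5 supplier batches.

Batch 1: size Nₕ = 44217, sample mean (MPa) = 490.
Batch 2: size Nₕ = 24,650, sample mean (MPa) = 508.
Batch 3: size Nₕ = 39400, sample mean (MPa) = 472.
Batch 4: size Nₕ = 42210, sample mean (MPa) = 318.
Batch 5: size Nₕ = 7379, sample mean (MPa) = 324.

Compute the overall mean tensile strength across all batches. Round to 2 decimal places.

434.57

N = 44217 + 24650 + 39400 + 42210 + 7379 = 157856.
Weight each subgroup mean by Nₕ/N and sum.
Σ Nₕx̄ₕ = 44217·490 + 24650·508 + 39400·472 + 42210·318 + 7379·324 = 21666330 + 12522200 + 18596800 + 13422780 + 2390796 = 68598906.
Divide by N: 68598906 / 157856 = 434.5664... → 434.57.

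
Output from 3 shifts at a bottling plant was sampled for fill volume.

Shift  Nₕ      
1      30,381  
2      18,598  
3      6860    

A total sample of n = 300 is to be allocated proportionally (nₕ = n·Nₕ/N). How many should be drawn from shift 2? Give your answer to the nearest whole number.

100

Share of shift 2 = 18598/55839 = 0.33306.
Allocate 300 × 0.33306 = 99.919... → 100.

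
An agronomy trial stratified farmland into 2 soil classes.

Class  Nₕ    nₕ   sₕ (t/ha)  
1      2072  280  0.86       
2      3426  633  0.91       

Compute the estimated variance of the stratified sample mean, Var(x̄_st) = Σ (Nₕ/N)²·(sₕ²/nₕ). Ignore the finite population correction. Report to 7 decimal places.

0.0008831

N = 5498. Term for each stratum: Wₕ²sₕ²/nₕ.
Var(x̄_st) = 0.0003751534 + 0.0005079773 = 0.0008831307 → 0.0008831.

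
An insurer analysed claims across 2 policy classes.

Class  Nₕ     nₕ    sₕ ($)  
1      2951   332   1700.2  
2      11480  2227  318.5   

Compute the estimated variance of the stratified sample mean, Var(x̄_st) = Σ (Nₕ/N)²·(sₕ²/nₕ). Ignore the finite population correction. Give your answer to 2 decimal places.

392.92

N = 14431. Term for each stratum: Wₕ²sₕ²/nₕ.
Var(x̄_st) = 364.08896 + 28.82634 = 392.91530 → 392.92.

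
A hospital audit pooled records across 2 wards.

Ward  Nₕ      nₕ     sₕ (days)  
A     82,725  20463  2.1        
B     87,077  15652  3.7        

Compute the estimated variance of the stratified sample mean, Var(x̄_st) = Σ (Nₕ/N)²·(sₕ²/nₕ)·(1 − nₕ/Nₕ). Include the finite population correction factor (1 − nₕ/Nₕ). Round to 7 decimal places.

0.0002272

N = 169802; Wₕ = Nₕ/N.
ward A: (82725/169802)²·2.1²/20463·(1 − 20463/82725) = 0.0000384985
ward B: (87077/169802)²·3.7²/15652·(1 − 15652/87077) = 0.0001886695
Sum = 0.0002271680 → 0.0002272.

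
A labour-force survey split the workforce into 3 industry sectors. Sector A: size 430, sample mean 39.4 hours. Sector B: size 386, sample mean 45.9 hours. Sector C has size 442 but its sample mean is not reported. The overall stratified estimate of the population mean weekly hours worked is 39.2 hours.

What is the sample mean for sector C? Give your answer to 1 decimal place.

Σ Nₕx̄ₕ = N·μ, so 442·x̄_C = 1258·39.2 − (430·39.4 + 386·45.9).
= 49313.6 − 34659.4 = 14654.2.
x̄_C = 14654.2 / 442 = 33.154... → 33.2.

33.2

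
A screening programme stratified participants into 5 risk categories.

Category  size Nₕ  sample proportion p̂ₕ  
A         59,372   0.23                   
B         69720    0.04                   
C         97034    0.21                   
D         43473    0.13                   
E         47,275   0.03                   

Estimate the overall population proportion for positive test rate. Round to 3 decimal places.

0.139

Wₕ = Nₕ/N with N = 316874: 0.1874, 0.2200, 0.3062, 0.1372, 0.1492.
p̂_st = 0.1874·0.23 + 0.2200·0.04 + 0.3062·0.21 + 0.1372·0.13 + 0.1492·0.03 ≈ 0.13851... → 0.139.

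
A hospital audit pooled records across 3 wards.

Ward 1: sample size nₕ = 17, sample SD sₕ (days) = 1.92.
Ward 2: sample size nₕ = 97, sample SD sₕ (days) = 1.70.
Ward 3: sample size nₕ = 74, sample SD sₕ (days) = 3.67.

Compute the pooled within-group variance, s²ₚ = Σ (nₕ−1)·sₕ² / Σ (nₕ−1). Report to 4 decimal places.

7.1333

Degrees of freedom: 16 + 96 + 73 = 185.
Σ(nₕ−1)sₕ² = 16·3.6864 + 96·2.89 + 73·13.4689 = 1319.6521.
s²ₚ = 1319.6521 / 185 = 7.133255... → 7.1333.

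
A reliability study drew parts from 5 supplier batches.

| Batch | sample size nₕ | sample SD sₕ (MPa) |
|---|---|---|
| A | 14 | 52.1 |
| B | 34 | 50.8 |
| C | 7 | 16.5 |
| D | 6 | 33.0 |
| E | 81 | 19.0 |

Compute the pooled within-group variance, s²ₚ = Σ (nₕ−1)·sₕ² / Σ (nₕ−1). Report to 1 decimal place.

A: (14−1)·52.1² = 13·2714.41 = 35287.33
B: (34−1)·50.8² = 33·2580.64 = 85161.12
C: (7−1)·16.5² = 6·272.25 = 1633.5
D: (6−1)·33.0² = 5·1089 = 5445
E: (81−1)·19.0² = 80·361 = 28880
Numerator = 156406.95; denominator = Σ(nₕ−1) = 137.
s²ₚ = 156406.95/137 = 1141.657... → 1141.7.

1141.7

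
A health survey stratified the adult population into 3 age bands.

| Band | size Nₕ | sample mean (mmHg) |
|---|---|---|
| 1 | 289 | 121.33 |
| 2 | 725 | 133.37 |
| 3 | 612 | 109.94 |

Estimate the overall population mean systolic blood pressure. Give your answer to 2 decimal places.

122.41

N = 289 + 725 + 612 = 1626.
Weight each subgroup mean by Nₕ/N and sum.
Σ Nₕx̄ₕ = 289·121.33 + 725·133.37 + 612·109.94 = 35064.37 + 96693.25 + 67283.28 = 199040.9.
Divide by N: 199040.9 / 1626 = 122.4114... → 122.41.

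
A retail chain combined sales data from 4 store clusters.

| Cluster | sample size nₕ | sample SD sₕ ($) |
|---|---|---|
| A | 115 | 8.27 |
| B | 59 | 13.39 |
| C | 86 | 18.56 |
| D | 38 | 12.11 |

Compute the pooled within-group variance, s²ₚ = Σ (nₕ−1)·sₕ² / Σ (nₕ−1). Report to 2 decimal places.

179.94

A: (115−1)·8.27² = 114·68.3929 = 7796.7906
B: (59−1)·13.39² = 58·179.2921 = 10398.9418
C: (86−1)·18.56² = 85·344.4736 = 29280.256
D: (38−1)·12.11² = 37·146.6521 = 5426.1277
Numerator = 52902.1161; denominator = Σ(nₕ−1) = 294.
s²ₚ = 52902.1161/294 = 179.9392... → 179.94.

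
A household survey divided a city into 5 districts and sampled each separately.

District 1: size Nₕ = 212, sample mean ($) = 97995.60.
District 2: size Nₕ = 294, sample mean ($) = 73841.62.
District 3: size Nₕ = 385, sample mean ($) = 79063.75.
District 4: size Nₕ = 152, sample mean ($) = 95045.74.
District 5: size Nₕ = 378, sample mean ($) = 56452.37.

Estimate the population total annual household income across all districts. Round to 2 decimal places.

Population total = Σ Nₕ·x̄ₕ (each stratum's size times its mean).
212·97995.60 + 294·73841.62 + 385·79063.75 + 152·95045.74 + 378·56452.37 = 20775067.2 + 21709436.28 + 30439543.75 + 14446952.48 + 21338995.86 = 108709995.57.

108709995.57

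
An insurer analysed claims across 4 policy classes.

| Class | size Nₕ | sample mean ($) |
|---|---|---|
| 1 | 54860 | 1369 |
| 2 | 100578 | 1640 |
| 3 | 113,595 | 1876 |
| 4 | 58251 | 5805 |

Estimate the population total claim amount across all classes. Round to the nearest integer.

791302535

1: 54860·1369 = 75103340
2: 100578·1640 = 164947920
3: 113595·1876 = 213104220
4: 58251·5805 = 338147055
τ̂ = Σ Nₕx̄ₕ = 791302535.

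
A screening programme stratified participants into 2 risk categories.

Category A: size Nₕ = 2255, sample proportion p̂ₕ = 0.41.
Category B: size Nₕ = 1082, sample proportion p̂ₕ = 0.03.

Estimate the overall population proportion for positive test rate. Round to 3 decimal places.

0.287

Wₕ = Nₕ/N with N = 3337: 0.6758, 0.3242.
p̂_st = 0.6758·0.41 + 0.3242·0.03 ≈ 0.28679... → 0.287.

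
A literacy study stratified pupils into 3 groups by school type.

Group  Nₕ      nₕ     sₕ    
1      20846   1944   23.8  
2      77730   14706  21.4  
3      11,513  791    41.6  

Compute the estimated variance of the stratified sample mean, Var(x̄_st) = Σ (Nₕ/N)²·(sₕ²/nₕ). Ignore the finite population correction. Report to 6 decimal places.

0.049900

N = 110089; Wₕ = Nₕ/N.
group 1: (20846/110089)²·23.8²/1944 = 0.010447569
group 2: (77730/110089)²·21.4²/14706 = 0.015524673
group 3: (11513/110089)²·41.6²/791 = 0.023927611
Sum = 0.049899853 → 0.049900.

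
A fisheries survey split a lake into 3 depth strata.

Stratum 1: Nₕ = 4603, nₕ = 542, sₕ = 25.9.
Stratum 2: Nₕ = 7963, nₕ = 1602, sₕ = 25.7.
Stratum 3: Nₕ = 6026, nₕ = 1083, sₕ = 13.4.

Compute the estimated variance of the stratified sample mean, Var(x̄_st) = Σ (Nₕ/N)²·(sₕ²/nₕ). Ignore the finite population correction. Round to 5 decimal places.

N = 18592. Term for each stratum: Wₕ²sₕ²/nₕ.
Var(x̄_st) = 0.07586299 + 0.07563189 + 0.01741755 = 0.16891244 → 0.16891.

0.16891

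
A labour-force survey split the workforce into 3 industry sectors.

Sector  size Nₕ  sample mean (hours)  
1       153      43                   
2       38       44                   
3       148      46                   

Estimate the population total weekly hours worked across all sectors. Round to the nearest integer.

Estimate total by summing Nₕ·x̄ₕ over strata.
153·43 + 38·44 + 148·46 = 6579 + 1672 + 6808 = 15059.

15059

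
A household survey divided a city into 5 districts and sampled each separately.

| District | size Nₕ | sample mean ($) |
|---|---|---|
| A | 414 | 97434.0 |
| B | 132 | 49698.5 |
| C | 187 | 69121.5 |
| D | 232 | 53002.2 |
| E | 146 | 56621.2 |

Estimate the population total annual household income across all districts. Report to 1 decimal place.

Estimate total by summing Nₕ·x̄ₕ over strata.
414·97434.0 + 132·49698.5 + 187·69121.5 + 232·53002.2 + 146·56621.2 = 40337676 + 6560202 + 12925720.5 + 12296510.4 + 8266695.2 = 80386804.1.

80386804.1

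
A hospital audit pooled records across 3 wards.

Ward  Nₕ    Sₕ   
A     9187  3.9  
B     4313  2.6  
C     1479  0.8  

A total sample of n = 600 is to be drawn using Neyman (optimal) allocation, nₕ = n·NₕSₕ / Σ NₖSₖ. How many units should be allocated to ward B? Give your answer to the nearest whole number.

140

Σ NₕSₕ = 9187·3.9 + 4313·2.6 + 1479·0.8 = 48226.3.
Share for B: 11213.8/48226.3 = 0.23252.
n_B = 600 × 0.23252 = 139.515... → 140.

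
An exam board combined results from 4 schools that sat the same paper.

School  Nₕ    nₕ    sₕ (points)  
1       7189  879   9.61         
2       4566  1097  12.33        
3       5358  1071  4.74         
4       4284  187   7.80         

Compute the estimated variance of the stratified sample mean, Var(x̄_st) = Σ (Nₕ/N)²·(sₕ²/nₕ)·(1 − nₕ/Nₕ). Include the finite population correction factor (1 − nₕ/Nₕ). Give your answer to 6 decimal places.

N = 21397; Wₕ = Nₕ/N.
school 1: (7189/21397)²·9.61²/879·(1 − 879/7189) = 0.010409982
school 2: (4566/21397)²·12.33²/1097·(1 − 1097/4566) = 0.004794617
school 3: (5358/21397)²·4.74²/1071·(1 − 1071/5358) = 0.001052489
school 4: (4284/21397)²·7.80²/187·(1 − 187/4284) = 0.012472607
Sum = 0.028729696 → 0.028730.

0.028730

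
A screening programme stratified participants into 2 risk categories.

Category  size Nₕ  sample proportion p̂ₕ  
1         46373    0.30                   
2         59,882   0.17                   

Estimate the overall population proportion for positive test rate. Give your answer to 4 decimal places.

0.2267

N = 46373 + 59882 = 106255.
Overall proportion = Σ (Nₕ/N)·p̂ₕ.
Σ Nₕp̂ₕ = 13911.9 + 10179.94 = 24091.84.
24091.84 / 106255 = 0.226736... → 0.2267.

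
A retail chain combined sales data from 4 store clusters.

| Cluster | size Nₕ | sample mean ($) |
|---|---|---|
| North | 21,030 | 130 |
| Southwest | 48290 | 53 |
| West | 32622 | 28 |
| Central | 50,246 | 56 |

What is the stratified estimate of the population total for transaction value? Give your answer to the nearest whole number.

9020462

North: 21030·130 = 2733900
Southwest: 48290·53 = 2559370
West: 32622·28 = 913416
Central: 50246·56 = 2813776
τ̂ = Σ Nₕx̄ₕ = 9020462.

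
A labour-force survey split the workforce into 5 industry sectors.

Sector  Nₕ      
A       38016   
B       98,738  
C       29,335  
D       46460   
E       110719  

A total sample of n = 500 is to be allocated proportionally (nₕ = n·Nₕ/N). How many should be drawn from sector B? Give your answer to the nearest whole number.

153

Share of sector B = 98738/323268 = 0.30544.
Allocate 500 × 0.30544 = 152.718... → 153.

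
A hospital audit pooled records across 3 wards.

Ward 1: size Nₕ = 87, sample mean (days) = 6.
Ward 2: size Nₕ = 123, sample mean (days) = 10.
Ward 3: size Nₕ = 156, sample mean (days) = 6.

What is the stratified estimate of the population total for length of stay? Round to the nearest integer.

2688

1: 87·6 = 522
2: 123·10 = 1230
3: 156·6 = 936
τ̂ = Σ Nₕx̄ₕ = 2688.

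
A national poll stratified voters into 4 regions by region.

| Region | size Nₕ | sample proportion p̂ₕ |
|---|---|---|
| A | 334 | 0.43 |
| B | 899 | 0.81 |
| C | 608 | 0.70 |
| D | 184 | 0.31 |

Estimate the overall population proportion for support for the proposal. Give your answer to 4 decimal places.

Wₕ = Nₕ/N with N = 2025: 0.1649, 0.4440, 0.3002, 0.0909.
p̂_st = 0.1649·0.43 + 0.4440·0.81 + 0.3002·0.70 + 0.0909·0.31 ≈ 0.668864... → 0.6689.

0.6689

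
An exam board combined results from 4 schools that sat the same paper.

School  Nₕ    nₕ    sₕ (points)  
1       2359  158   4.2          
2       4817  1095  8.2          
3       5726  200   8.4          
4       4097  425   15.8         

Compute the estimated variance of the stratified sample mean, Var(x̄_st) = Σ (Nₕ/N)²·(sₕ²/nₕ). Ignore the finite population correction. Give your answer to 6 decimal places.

0.081231

N = 16999; Wₕ = Nₕ/N.
school 1: (2359/16999)²·4.2²/158 = 0.002150060
school 2: (4817/16999)²·8.2²/1095 = 0.004930831
school 3: (5726/16999)²·8.4²/200 = 0.040029901
school 4: (4097/16999)²·15.8²/425 = 0.034120110
Sum = 0.081230902 → 0.081231.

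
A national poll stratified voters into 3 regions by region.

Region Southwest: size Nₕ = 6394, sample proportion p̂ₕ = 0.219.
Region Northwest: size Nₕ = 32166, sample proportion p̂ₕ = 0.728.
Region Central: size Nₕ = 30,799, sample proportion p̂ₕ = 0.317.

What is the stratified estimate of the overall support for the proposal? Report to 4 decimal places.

0.4986

N = 6394 + 32166 + 30799 = 69359.
Overall proportion = Σ (Nₕ/N)·p̂ₕ.
Σ Nₕp̂ₕ = 1400.286 + 23416.848 + 9763.283 = 34580.417.
34580.417 / 69359 = 0.498571... → 0.4986.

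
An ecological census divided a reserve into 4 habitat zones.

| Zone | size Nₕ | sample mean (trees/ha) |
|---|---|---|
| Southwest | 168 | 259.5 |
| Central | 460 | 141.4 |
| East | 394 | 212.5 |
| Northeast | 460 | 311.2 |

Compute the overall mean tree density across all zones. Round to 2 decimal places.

226.39

x̄_st = (Σ Nₕx̄ₕ) / (Σ Nₕ) = (168·259.5 + 460·141.4 + 394·212.5 + 460·311.2) / 1482
= 335517 / 1482 = 226.3947... → 226.39.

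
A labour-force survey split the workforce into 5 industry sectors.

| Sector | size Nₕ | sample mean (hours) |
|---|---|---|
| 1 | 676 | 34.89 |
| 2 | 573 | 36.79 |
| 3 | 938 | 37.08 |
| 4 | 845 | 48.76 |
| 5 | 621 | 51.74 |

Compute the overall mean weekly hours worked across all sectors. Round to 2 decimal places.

41.82

N = 676 + 573 + 938 + 845 + 621 = 3653.
Overall mean = Σ (Nₕ/N)·x̄ₕ — weight by population share, not a simple average.
Σ Nₕx̄ₕ = 676·34.89 + 573·36.79 + 938·37.08 + 845·48.76 + 621·51.74 = 23585.64 + 21080.67 + 34781.04 + 41202.2 + 32130.54 = 152780.09.
Divide by N: 152780.09 / 3653 = 41.8232... → 41.82.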